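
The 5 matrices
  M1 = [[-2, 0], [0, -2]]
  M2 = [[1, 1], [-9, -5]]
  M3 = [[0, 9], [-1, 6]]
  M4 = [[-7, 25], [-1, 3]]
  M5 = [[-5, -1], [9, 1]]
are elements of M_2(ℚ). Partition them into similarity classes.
Characteristic polynomials: χ_{M1} = (x + 2)^2, χ_{M2} = (x + 2)^2, χ_{M3} = (x - 3)^2, χ_{M4} = (x + 2)^2, χ_{M5} = (x + 2)^2.

{M1}: invariant factors x + 2, x + 2.

{M2, M4, M5}: invariant factors (x + 2)^2.

{M3}: invariant factors (x - 3)^2.

Matrices are similar if and only if their invariant-factor lists agree; the partition into similarity classes is {M1}, {M2, M4, M5}, {M3}.

3 classes: {M1}, {M2, M4, M5}, {M3}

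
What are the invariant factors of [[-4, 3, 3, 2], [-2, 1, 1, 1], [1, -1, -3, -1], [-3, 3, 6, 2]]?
(x + 1)^2, (x + 1)^2

The Jordan structure of A has elementary divisors (x + 1)^2, (x + 1)^2. Arranging the block sizes at each eigenvalue in decreasing order and taking row products gives the invariant factors.

Invariant factors (smallest first, each dividing the next): (x + 1)^2, (x + 1)^2.

Check: the last factor (x + 1)^2 is the minimal polynomial, and the product (x + 1)^4 is the characteristic polynomial.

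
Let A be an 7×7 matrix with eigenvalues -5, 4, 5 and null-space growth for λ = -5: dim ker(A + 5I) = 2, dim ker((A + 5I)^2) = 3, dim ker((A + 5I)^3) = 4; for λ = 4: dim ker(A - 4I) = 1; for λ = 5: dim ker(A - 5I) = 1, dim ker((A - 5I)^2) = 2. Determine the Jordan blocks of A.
λ = -5: successive nullity increments [2, 1, 1] count blocks of size ≥ k; block sizes are [3, 1].
λ = 4: successive nullity increments [1] count blocks of size ≥ k; block sizes are [1].
λ = 5: successive nullity increments [1, 1] count blocks of size ≥ k; block sizes are [2].

Jordan blocks: (-5, 3), (-5, 1), (4, 1), (5, 2)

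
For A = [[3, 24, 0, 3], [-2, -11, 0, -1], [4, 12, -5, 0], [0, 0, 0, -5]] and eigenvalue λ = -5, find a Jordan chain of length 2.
We seek v_1 ∈ ker((A + 5I)^2) \ ker(A + 5I), then set v_{i+1} = (A + 5I) v_i.

One such chain is v_1 = [[0, 0, -2, 1]]^T, v_2 = [[3, -1, 0, 0]]^T. Check: (A + 5I) v_2 = [[0, 0, 0, 0]]^T = 0.

v_1 = [[0, 0, -2, 1]]^T, v_2 = [[3, -1, 0, 0]]^T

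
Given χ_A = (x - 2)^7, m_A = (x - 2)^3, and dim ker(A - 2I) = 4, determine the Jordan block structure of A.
λ = 2: algebraic multiplicity 7 (exponent in χ_A), largest block size 3 (exponent in m_A), 4 blocks (geometric multiplicity). These force block sizes [3, 2, 1, 1].

Jordan blocks: (2, 3), (2, 2), (2, 1), (2, 1)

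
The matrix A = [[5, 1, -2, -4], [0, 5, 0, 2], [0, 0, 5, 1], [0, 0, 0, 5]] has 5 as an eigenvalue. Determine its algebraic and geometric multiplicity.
The characteristic polynomial is (x - 5)^4, so the factor x - 5 appears with exponent 4: the algebraic multiplicity is 4.

rank(A - 5I) = 2, so the eigenspace has dimension 4 - 2 = 2: the geometric multiplicity is 2.

Since 2 < 4, A is not diagonalizable.

algebraic multiplicity 4, geometric multiplicity 2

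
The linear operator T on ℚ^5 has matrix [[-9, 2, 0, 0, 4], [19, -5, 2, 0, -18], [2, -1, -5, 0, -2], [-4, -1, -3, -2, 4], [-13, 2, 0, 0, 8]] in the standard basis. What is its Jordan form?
J = [[-5, 1, 0, 0, 0], [0, -5, 1, 0, 0], [0, 0, -5, 0, 0], [0, 0, 0, -2, 0], [0, 0, 0, 0, 4]]

The characteristic polynomial is det(xI - A) = (x - 4)(x + 2)(x + 5)^3, so the eigenvalues are -5 (algebraic multiplicity 3), -2 (algebraic multiplicity 1), 4 (algebraic multiplicity 1).

For λ = -5: rank(A + 5I) = 4, rank((A + 5I)^2) = 3, rank((A + 5I)^3) = 2. The eigenspace has dimension 5 - 4 = 1, so there is 1 Jordan block; the rank sequence gives block sizes [3].

For λ = -2: algebraic multiplicity 1 gives one 1×1 block.

For λ = 4: algebraic multiplicity 1 gives one 1×1 block.

Assembling the blocks gives the Jordan form J above.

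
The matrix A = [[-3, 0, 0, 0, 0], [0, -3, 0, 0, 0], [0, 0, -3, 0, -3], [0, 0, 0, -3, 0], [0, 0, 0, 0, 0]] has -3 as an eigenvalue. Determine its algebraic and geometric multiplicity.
The characteristic polynomial is x(x + 3)^4, so the factor x + 3 appears with exponent 4: the algebraic multiplicity is 4.

rank(A + 3I) = 1, so the eigenspace has dimension 5 - 1 = 4: the geometric multiplicity is 4.

algebraic multiplicity 4, geometric multiplicity 4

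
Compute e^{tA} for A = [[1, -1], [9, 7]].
e^{tA} = [[(1 - 3*t)*e^{4*t}, -t*e^{4*t}], [9*t*e^{4*t}, (3*t + 1)*e^{4*t}]]

A has Jordan form J = [[4, 1], [0, 4]] with A = PJP^{-1}, so e^{tA} = P e^{tJ} P^{-1}.

For a Jordan block J_k(λ), e^{tJ_k(λ)} = e^{λt} · (I + tN + t^2 N^2/2! + ... + t^{k-1} N^{k-1}/(k-1)!) where N is the nilpotent superdiagonal part.

Assembling the blocks and conjugating back gives the entries of e^{tA} as shown above.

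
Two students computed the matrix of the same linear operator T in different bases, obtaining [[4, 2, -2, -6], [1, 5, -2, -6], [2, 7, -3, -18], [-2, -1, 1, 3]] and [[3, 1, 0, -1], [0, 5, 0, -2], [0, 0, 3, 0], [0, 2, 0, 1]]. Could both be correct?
trace(A) = 9 but trace(B) = 12. The trace is a similarity invariant, so A and B are not similar.

No.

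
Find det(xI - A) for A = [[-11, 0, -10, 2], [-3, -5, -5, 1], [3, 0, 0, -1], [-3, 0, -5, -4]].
xI - A = [[x + 11, 0, 10, -2], [3, x + 5, 5, -1], [-3, 0, x, 1], [3, 0, 5, x + 4]].

Expanding det(xI - A) along the first row:
det(xI - A) = + (x + 11)·det([[x + 5, 5, -1], [0, x, 1], [0, 5, x + 4]]) - (0)·det([[3, 5, -1], [-3, x, 1], [3, 5, x + 4]]) + (10)·det([[3, x + 5, -1], [-3, 0, 1], [3, 0, x + 4]]) - (-2)·det([[3, x + 5, 5], [-3, 0, x], [3, 0, 5]]).

Evaluating gives χ_A(x) = x^4 + 20x^3 + 150x^2 + 500x + 625 = (x + 5)^4.

χ_A(x) = (x + 5)^4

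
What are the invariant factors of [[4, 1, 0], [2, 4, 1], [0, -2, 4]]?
(x - 4)^3

The Jordan structure of A has elementary divisors (x - 4)^3. Arranging the block sizes at each eigenvalue in decreasing order and taking row products gives the invariant factors.

Invariant factors (smallest first, each dividing the next): (x - 4)^3.

Check: the last factor (x - 4)^3 is the minimal polynomial, and the product (x - 4)^3 is the characteristic polynomial.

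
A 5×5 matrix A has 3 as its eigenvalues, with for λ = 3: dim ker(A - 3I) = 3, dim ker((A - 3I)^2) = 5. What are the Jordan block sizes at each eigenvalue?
λ = 3: successive nullity increments [3, 2] count blocks of size ≥ k; block sizes are [2, 2, 1].

Jordan blocks: (3, 2), (3, 2), (3, 1)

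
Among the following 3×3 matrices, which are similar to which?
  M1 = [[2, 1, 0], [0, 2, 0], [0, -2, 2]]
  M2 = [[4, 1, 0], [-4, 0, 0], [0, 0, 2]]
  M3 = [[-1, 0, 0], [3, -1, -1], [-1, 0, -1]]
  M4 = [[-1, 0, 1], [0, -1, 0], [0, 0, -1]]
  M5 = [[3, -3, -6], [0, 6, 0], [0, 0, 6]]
4 classes: {M1, M2}, {M3}, {M4}, {M5}

Characteristic polynomials: χ_{M1} = (x - 2)^3, χ_{M2} = (x - 2)^3, χ_{M3} = (x + 1)^3, χ_{M4} = (x + 1)^3, χ_{M5} = (x - 6)^2(x - 3).

{M1, M2}: invariant factors x - 2, (x - 2)^2.

{M3}: invariant factors (x + 1)^3.

{M4}: invariant factors x + 1, (x + 1)^2.

{M5}: invariant factors x - 6, (x - 6)(x - 3).

Matrices are similar if and only if their invariant-factor lists agree; the partition into similarity classes is {M1, M2}, {M3}, {M4}, {M5}.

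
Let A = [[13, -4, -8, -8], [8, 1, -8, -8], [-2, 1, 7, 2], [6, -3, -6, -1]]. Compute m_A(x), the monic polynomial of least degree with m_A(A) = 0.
The characteristic polynomial factors as (x - 5)^4. The minimal polynomial is ∏(x - λ)^{k_λ} where k_λ is the size of the largest Jordan block at λ.

For λ = 5: rank(A - 5I) = 1, and the largest Jordan block has size 2 (the smallest k with rank((A - 5I)^k) = rank((A - 5I)^(k+1))).

So m_A(x) = (x - 5)^2.

m_A(x) = (x - 5)^2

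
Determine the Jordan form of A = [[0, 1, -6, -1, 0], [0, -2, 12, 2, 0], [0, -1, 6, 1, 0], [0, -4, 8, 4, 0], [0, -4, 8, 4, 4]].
J = [[0, 0, 0, 0, 0], [0, 0, 0, 0, 0], [0, 0, 4, 1, 0], [0, 0, 0, 4, 0], [0, 0, 0, 0, 4]]

The characteristic polynomial is det(xI - A) = x^2(x - 4)^3, so the eigenvalues are 0 (algebraic multiplicity 2), 4 (algebraic multiplicity 3).

For λ = 0: rank(A) = 3. The eigenspace has dimension 5 - 3 = 2, so there are 2 Jordan blocks; the rank sequence gives block sizes [1, 1].

For λ = 4: rank(A - 4I) = 3, rank((A - 4I)^2) = 2. The eigenspace has dimension 5 - 3 = 2, so there are 2 Jordan blocks; the rank sequence gives block sizes [2, 1].

Assembling the blocks gives the Jordan form J above.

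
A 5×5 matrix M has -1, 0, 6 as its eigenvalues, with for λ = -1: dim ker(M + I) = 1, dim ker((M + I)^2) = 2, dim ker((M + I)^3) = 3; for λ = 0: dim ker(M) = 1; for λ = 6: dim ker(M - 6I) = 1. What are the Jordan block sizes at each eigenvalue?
Jordan blocks: (-1, 3), (0, 1), (6, 1)

λ = -1: successive nullity increments [1, 1, 1] count blocks of size ≥ k; block sizes are [3].
λ = 0: successive nullity increments [1] count blocks of size ≥ k; block sizes are [1].
λ = 6: successive nullity increments [1] count blocks of size ≥ k; block sizes are [1].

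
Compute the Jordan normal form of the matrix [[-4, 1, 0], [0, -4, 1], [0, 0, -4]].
J = [[-4, 1, 0], [0, -4, 1], [0, 0, -4]]

The characteristic polynomial is det(xI - A) = (x + 4)^3, so the eigenvalues are -4 (algebraic multiplicity 3).

For λ = -4: rank(A + 4I) = 2, rank((A + 4I)^2) = 1, rank((A + 4I)^3) = 0. The eigenspace has dimension 3 - 2 = 1, so there is 1 Jordan block; the rank sequence gives block sizes [3].

Assembling the blocks gives the Jordan form J above.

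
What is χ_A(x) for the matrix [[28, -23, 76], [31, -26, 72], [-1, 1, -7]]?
χ_A(x) = (x - 5)(x + 5)^2

xI - A = [[x - 28, 23, -76], [-31, x + 26, -72], [1, -1, x + 7]].

Expanding det(xI - A) along the first row:
det(xI - A) = + (x - 28)·det([[x + 26, -72], [-1, x + 7]]) - (23)·det([[-31, -72], [1, x + 7]]) + (-76)·det([[-31, x + 26], [1, -1]]).

Evaluating gives χ_A(x) = x^3 + 5x^2 - 25x - 125 = (x - 5)(x + 5)^2.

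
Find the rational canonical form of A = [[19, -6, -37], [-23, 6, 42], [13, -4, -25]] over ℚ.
R = [[0, 0, -2], [1, 0, 0], [0, 1, 0]]

The invariant factors of A (the non-unit diagonal entries of the Smith normal form of xI - A over ℚ[x]) are x^3 + 2, each dividing the next. The characteristic polynomial is their product, x^3 + 2.

The rational canonical form is the block-diagonal matrix of companion matrices C(f_i):
R = [[0, 0, -2], [1, 0, 0], [0, 1, 0]].

Note the characteristic polynomial does not split into linear factors over ℚ, so A has no Jordan form over ℚ; the rational canonical form exists over any field.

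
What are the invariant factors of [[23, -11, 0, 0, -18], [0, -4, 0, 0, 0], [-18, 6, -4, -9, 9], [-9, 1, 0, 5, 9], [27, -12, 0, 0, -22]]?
(x - 5)(x + 4), (x - 5)(x + 4)^2

The Jordan structure of A has elementary divisors (x + 4)^2, (x + 4), (x - 5), (x - 5). Arranging the block sizes at each eigenvalue in decreasing order and taking row products gives the invariant factors.

Invariant factors (smallest first, each dividing the next): (x - 5)(x + 4), (x - 5)(x + 4)^2.

Check: the last factor (x - 5)(x + 4)^2 is the minimal polynomial, and the product (x - 5)^2(x + 4)^3 is the characteristic polynomial.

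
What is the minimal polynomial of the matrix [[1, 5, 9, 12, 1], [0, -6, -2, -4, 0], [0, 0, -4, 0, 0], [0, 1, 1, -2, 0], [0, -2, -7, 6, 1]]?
The characteristic polynomial factors as (x - 1)^2(x + 4)^3. The minimal polynomial is ∏(x - λ)^{k_λ} where k_λ is the size of the largest Jordan block at λ.

For λ = -4: rank(A + 4I) = 3, and the largest Jordan block has size 2 (the smallest k with rank((A + 4I)^k) = rank((A + 4I)^(k+1))).
For λ = 1: rank(A - I) = 4, and the largest Jordan block has size 2 (the smallest k with rank((A - I)^k) = rank((A - I)^(k+1))).

So m_A(x) = (x - 1)^2(x + 4)^2.

m_A(x) = (x - 1)^2(x + 4)^2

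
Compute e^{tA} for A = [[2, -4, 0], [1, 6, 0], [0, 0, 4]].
e^{tA} = [[(1 - 2*t)*e^{4*t}, -4*t*e^{4*t}, 0], [t*e^{4*t}, (2*t + 1)*e^{4*t}, 0], [0, 0, e^{4*t}]]

A has Jordan form J = [[4, 1, 0], [0, 4, 0], [0, 0, 4]] with A = PJP^{-1}, so e^{tA} = P e^{tJ} P^{-1}.

For a Jordan block J_k(λ), e^{tJ_k(λ)} = e^{λt} · (I + tN + t^2 N^2/2! + ... + t^{k-1} N^{k-1}/(k-1)!) where N is the nilpotent superdiagonal part.

Assembling the blocks and conjugating back gives the entries of e^{tA} as shown above.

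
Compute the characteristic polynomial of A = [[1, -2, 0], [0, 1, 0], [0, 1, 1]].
xI - A = [[x - 1, 2, 0], [0, x - 1, 0], [0, -1, x - 1]].

Expanding det(xI - A) along the first row:
det(xI - A) = + (x - 1)·det([[x - 1, 0], [-1, x - 1]]) - (2)·det([[0, 0], [0, x - 1]]) + (0)·det([[0, x - 1], [0, -1]]).

Evaluating gives χ_A(x) = x^3 - 3x^2 + 3x - 1 = (x - 1)^3.

χ_A(x) = (x - 1)^3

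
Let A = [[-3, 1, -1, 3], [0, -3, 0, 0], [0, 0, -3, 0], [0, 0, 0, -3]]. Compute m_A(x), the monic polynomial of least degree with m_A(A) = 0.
The characteristic polynomial factors as (x + 3)^4. The minimal polynomial is ∏(x - λ)^{k_λ} where k_λ is the size of the largest Jordan block at λ.

For λ = -3: rank(A + 3I) = 1, and the largest Jordan block has size 2 (the smallest k with rank((A + 3I)^k) = rank((A + 3I)^(k+1))).

So m_A(x) = (x + 3)^2.

m_A(x) = (x + 3)^2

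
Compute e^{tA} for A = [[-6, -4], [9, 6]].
e^{tA} = [[1 - 6*t, -4*t], [9*t, 6*t + 1]]

A has Jordan form J = [[0, 1], [0, 0]] with A = PJP^{-1}, so e^{tA} = P e^{tJ} P^{-1}.

For a Jordan block J_k(λ), e^{tJ_k(λ)} = e^{λt} · (I + tN + t^2 N^2/2! + ... + t^{k-1} N^{k-1}/(k-1)!) where N is the nilpotent superdiagonal part.

Assembling the blocks and conjugating back gives the entries of e^{tA} as shown above.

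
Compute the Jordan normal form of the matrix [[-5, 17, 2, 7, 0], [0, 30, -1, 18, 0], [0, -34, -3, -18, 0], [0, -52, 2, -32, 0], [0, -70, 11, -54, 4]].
The characteristic polynomial is det(xI - A) = (x - 4)^2(x + 4)(x + 5)^2, so the eigenvalues are -5 (algebraic multiplicity 2), -4 (algebraic multiplicity 1), 4 (algebraic multiplicity 2).

For λ = -5: rank(A + 5I) = 4, rank((A + 5I)^2) = 3. The eigenspace has dimension 5 - 4 = 1, so there is 1 Jordan block; the rank sequence gives block sizes [2].

For λ = -4: algebraic multiplicity 1 gives one 1×1 block.

For λ = 4: rank(A - 4I) = 3. The eigenspace has dimension 5 - 3 = 2, so there are 2 Jordan blocks; the rank sequence gives block sizes [1, 1].

Assembling the blocks gives the Jordan form J above.

J = [[-5, 1, 0, 0, 0], [0, -5, 0, 0, 0], [0, 0, -4, 0, 0], [0, 0, 0, 4, 0], [0, 0, 0, 0, 4]]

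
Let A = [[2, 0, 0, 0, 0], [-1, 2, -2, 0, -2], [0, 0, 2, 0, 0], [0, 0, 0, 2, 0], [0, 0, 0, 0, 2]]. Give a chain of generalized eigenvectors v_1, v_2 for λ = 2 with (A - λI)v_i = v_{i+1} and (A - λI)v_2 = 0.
We seek v_1 ∈ ker((A - 2I)^2) \ ker(A - 2I), then set v_{i+1} = (A - 2I) v_i.

One such chain is v_1 = [[5, -9, 5, -7, -7]]^T, v_2 = [[0, -1, 0, 0, 0]]^T. Check: (A - 2I) v_2 = [[0, 0, 0, 0, 0]]^T = 0.

v_1 = [[5, -9, 5, -7, -7]]^T, v_2 = [[0, -1, 0, 0, 0]]^T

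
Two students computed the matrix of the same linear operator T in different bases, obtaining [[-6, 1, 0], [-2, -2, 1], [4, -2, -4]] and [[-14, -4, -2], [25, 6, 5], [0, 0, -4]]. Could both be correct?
No.

Both have characteristic polynomial (x + 4)^3, but the minimal polynomial of A is (x + 4)^3 while the minimal polynomial of B is (x + 4)^2. The minimal polynomial is a similarity invariant, so A and B are not similar.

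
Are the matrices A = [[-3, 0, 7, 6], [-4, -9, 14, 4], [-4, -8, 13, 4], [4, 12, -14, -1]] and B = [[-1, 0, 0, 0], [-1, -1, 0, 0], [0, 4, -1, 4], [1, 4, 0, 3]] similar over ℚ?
Yes.

Two matrices over a field are similar if and only if they have the same invariant factors.

Both A and B have characteristic polynomial (x - 3)(x + 1)^3 and minimal polynomial (x - 3)(x + 1)^2. Computing further, both have invariant factors x + 1, (x - 3)(x + 1)^2. Hence A and B are similar.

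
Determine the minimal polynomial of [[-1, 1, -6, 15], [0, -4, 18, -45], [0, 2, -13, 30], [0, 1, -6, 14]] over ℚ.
The characteristic polynomial factors as (x + 1)^4. The minimal polynomial is ∏(x - λ)^{k_λ} where k_λ is the size of the largest Jordan block at λ.

For λ = -1: rank(A + I) = 1, and the largest Jordan block has size 2 (the smallest k with rank((A + I)^k) = rank((A + I)^(k+1))).

So m_A(x) = (x + 1)^2.

m_A(x) = (x + 1)^2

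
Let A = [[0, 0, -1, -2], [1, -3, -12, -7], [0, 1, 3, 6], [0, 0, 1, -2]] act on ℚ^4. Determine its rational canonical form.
R = [[0, 0, 0, -4], [1, 0, 0, 4], [0, 1, 0, 3], [0, 0, 1, -2]]

The invariant factors of A (the non-unit diagonal entries of the Smith normal form of xI - A over ℚ[x]) are (x - 1)^2(x + 2)^2, each dividing the next. The characteristic polynomial is their product, (x - 1)^2(x + 2)^2.

The rational canonical form is the block-diagonal matrix of companion matrices C(f_i):
R = [[0, 0, 0, -4], [1, 0, 0, 4], [0, 1, 0, 3], [0, 0, 1, -2]].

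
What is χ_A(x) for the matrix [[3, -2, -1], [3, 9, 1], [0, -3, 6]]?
xI - A = [[x - 3, 2, 1], [-3, x - 9, -1], [0, 3, x - 6]].

Expanding det(xI - A) along the first row:
det(xI - A) = + (x - 3)·det([[x - 9, -1], [3, x - 6]]) - (2)·det([[-3, -1], [0, x - 6]]) + (1)·det([[-3, x - 9], [0, 3]]).

Evaluating gives χ_A(x) = x^3 - 18x^2 + 108x - 216 = (x - 6)^3.

χ_A(x) = (x - 6)^3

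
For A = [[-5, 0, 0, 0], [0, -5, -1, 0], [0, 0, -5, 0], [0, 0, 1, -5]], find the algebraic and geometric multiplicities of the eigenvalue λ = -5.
The characteristic polynomial is (x + 5)^4, so the factor x + 5 appears with exponent 4: the algebraic multiplicity is 4.

rank(A + 5I) = 1, so the eigenspace has dimension 4 - 1 = 3: the geometric multiplicity is 3.

Since 3 < 4, A is not diagonalizable.

algebraic multiplicity 4, geometric multiplicity 3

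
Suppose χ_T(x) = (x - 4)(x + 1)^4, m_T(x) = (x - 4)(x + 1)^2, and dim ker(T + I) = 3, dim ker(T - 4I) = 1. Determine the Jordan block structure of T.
Jordan blocks: (-1, 2), (-1, 1), (-1, 1), (4, 1)

λ = -1: algebraic multiplicity 4 (exponent in χ_T), largest block size 2 (exponent in m_T), 3 blocks (geometric multiplicity). These force block sizes [2, 1, 1].
λ = 4: algebraic multiplicity 1 (exponent in χ_T), largest block size 1 (exponent in m_T), 1 block (geometric multiplicity). This forces block sizes [1].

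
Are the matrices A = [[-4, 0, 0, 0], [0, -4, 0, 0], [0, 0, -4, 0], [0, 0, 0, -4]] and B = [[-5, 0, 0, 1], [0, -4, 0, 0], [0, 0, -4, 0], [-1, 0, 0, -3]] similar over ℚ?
No.

Both have characteristic polynomial (x + 4)^4, but the minimal polynomial of A is x + 4 while the minimal polynomial of B is (x + 4)^2. The minimal polynomial is a similarity invariant, so A and B are not similar.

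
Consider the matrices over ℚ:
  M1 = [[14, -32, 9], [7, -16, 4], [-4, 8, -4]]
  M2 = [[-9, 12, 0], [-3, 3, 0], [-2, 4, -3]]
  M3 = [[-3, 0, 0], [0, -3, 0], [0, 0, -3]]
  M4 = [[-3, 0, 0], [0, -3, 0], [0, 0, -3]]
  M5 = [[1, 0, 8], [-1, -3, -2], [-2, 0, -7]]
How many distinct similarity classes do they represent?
3 classes: {M1}, {M2, M5}, {M3, M4}

Characteristic polynomials: χ_{M1} = (x + 2)^3, χ_{M2} = (x + 3)^3, χ_{M3} = (x + 3)^3, χ_{M4} = (x + 3)^3, χ_{M5} = (x + 3)^3.

{M1}: invariant factors (x + 2)^3.

{M2, M5}: invariant factors x + 3, (x + 3)^2.

{M3, M4}: invariant factors x + 3, x + 3, x + 3.

Matrices are similar if and only if their invariant-factor lists agree; the partition into similarity classes is {M1}, {M2, M5}, {M3, M4}.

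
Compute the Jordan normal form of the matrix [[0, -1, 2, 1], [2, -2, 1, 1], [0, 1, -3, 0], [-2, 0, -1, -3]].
The characteristic polynomial is det(xI - A) = (x + 2)^4, so the eigenvalues are -2 (algebraic multiplicity 4).

For λ = -2: rank(A + 2I) = 2, rank((A + 2I)^2) = 1, rank((A + 2I)^3) = 0. The eigenspace has dimension 4 - 2 = 2, so there are 2 Jordan blocks; the rank sequence gives block sizes [3, 1].

Assembling the blocks gives the Jordan form J above.

J = [[-2, 1, 0, 0], [0, -2, 1, 0], [0, 0, -2, 0], [0, 0, 0, -2]]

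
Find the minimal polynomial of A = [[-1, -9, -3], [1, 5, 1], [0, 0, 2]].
m_A(x) = (x - 2)^2

The characteristic polynomial factors as (x - 2)^3. The minimal polynomial is ∏(x - λ)^{k_λ} where k_λ is the size of the largest Jordan block at λ.

For λ = 2: rank(A - 2I) = 1, and the largest Jordan block has size 2 (the smallest k with rank((A - 2I)^k) = rank((A - 2I)^(k+1))).

So m_A(x) = (x - 2)^2.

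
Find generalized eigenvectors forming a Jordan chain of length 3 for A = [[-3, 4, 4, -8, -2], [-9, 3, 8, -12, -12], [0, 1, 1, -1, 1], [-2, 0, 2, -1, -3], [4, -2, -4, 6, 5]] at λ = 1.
v_1 = [[-3, 1, -2, 1, 0]]^T, v_2 = [[0, 1, 0, 0, 0]]^T, v_3 = [[4, 2, 1, 0, -2]]^T

We seek v_1 ∈ ker((A - I)^3) \ ker((A - I)^2), then set v_{i+1} = (A - I) v_i.

One such chain is v_1 = [[-3, 1, -2, 1, 0]]^T, v_2 = [[0, 1, 0, 0, 0]]^T, v_3 = [[4, 2, 1, 0, -2]]^T. Check: (A - I) v_3 = [[0, 0, 0, 0, 0]]^T = 0.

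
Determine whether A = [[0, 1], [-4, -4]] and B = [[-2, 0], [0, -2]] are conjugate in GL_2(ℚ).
Both have characteristic polynomial (x + 2)^2, but the minimal polynomial of A is (x + 2)^2 while the minimal polynomial of B is x + 2. The minimal polynomial is a similarity invariant, so A and B are not similar.

No.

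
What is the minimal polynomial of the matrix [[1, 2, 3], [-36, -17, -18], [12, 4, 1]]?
m_A(x) = (x + 5)^2

The characteristic polynomial factors as (x + 5)^3. The minimal polynomial is ∏(x - λ)^{k_λ} where k_λ is the size of the largest Jordan block at λ.

For λ = -5: rank(A + 5I) = 1, and the largest Jordan block has size 2 (the smallest k with rank((A + 5I)^k) = rank((A + 5I)^(k+1))).

So m_A(x) = (x + 5)^2.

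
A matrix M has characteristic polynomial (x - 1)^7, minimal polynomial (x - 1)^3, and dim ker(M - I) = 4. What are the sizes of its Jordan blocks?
λ = 1: algebraic multiplicity 7 (exponent in χ_M), largest block size 3 (exponent in m_M), 4 blocks (geometric multiplicity). These force block sizes [3, 2, 1, 1].

Jordan blocks: (1, 3), (1, 2), (1, 1), (1, 1)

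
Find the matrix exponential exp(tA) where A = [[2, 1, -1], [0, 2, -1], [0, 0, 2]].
e^{tA} = [[e^{2*t}, t*e^{2*t}, t*(-t - 2)*e^{2*t}/2], [0, e^{2*t}, -t*e^{2*t}], [0, 0, e^{2*t}]]

A has Jordan form J = [[2, 1, 0], [0, 2, 1], [0, 0, 2]] with A = PJP^{-1}, so e^{tA} = P e^{tJ} P^{-1}.

For a Jordan block J_k(λ), e^{tJ_k(λ)} = e^{λt} · (I + tN + t^2 N^2/2! + ... + t^{k-1} N^{k-1}/(k-1)!) where N is the nilpotent superdiagonal part.

Assembling the blocks and conjugating back gives the entries of e^{tA} as shown above.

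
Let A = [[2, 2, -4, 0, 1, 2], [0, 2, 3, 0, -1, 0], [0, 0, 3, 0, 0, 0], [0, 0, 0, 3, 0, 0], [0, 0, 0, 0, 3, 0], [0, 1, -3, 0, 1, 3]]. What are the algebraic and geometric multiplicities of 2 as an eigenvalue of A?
The characteristic polynomial is (x - 3)^4(x - 2)^2, so the factor x - 2 appears with exponent 2: the algebraic multiplicity is 2.

rank(A - 2I) = 4, so the eigenspace has dimension 6 - 4 = 2: the geometric multiplicity is 2.

algebraic multiplicity 2, geometric multiplicity 2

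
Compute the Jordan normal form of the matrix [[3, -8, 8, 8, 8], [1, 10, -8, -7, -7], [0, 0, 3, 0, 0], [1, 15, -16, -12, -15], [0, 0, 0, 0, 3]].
The characteristic polynomial is det(xI - A) = (x - 3)^4(x + 5), so the eigenvalues are -5 (algebraic multiplicity 1), 3 (algebraic multiplicity 4).

For λ = -5: algebraic multiplicity 1 gives one 1×1 block.

For λ = 3: rank(A - 3I) = 2, rank((A - 3I)^2) = 1. The eigenspace has dimension 5 - 2 = 3, so there are 3 Jordan blocks; the rank sequence gives block sizes [2, 1, 1].

Assembling the blocks gives the Jordan form J above.

J = [[-5, 0, 0, 0, 0], [0, 3, 1, 0, 0], [0, 0, 3, 0, 0], [0, 0, 0, 3, 0], [0, 0, 0, 0, 3]]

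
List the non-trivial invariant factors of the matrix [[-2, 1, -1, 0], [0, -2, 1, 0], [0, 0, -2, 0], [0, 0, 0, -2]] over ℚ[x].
x + 2, (x + 2)^3

The Jordan structure of A has elementary divisors (x + 2)^3, (x + 2). Arranging the block sizes at each eigenvalue in decreasing order and taking row products gives the invariant factors.

Invariant factors (smallest first, each dividing the next): x + 2, (x + 2)^3.

Check: the last factor (x + 2)^3 is the minimal polynomial, and the product (x + 2)^4 is the characteristic polynomial.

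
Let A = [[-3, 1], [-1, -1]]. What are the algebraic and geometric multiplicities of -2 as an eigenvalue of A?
The characteristic polynomial is (x + 2)^2, so the factor x + 2 appears with exponent 2: the algebraic multiplicity is 2.

rank(A + 2I) = 1, so the eigenspace has dimension 2 - 1 = 1: the geometric multiplicity is 1.

Since 1 < 2, A is not diagonalizable.

algebraic multiplicity 2, geometric multiplicity 1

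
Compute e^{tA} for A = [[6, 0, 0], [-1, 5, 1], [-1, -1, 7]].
e^{tA} = [[e^{6*t}, 0, 0], [-t*e^{6*t}, (1 - t)*e^{6*t}, t*e^{6*t}], [-t*e^{6*t}, -t*e^{6*t}, (t + 1)*e^{6*t}]]

A has Jordan form J = [[6, 1, 0], [0, 6, 0], [0, 0, 6]] with A = PJP^{-1}, so e^{tA} = P e^{tJ} P^{-1}.

For a Jordan block J_k(λ), e^{tJ_k(λ)} = e^{λt} · (I + tN + t^2 N^2/2! + ... + t^{k-1} N^{k-1}/(k-1)!) where N is the nilpotent superdiagonal part.

Assembling the blocks and conjugating back gives the entries of e^{tA} as shown above.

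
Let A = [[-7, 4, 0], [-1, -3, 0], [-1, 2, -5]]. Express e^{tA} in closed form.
A has Jordan form J = [[-5, 1, 0], [0, -5, 0], [0, 0, -5]] with A = PJP^{-1}, so e^{tA} = P e^{tJ} P^{-1}.

For a Jordan block J_k(λ), e^{tJ_k(λ)} = e^{λt} · (I + tN + t^2 N^2/2! + ... + t^{k-1} N^{k-1}/(k-1)!) where N is the nilpotent superdiagonal part.

Assembling the blocks and conjugating back gives the entries of e^{tA} as shown above.

e^{tA} = [[(1 - 2*t)*e^{-5*t}, 4*t*e^{-5*t}, 0], [-t*e^{-5*t}, (2*t + 1)*e^{-5*t}, 0], [-t*e^{-5*t}, 2*t*e^{-5*t}, e^{-5*t}]]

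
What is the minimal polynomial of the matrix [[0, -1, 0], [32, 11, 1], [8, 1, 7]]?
m_A(x) = (x - 6)^3

The characteristic polynomial factors as (x - 6)^3. The minimal polynomial is ∏(x - λ)^{k_λ} where k_λ is the size of the largest Jordan block at λ.

For λ = 6: rank(A - 6I) = 2, and the largest Jordan block has size 3 (the smallest k with rank((A - 6I)^k) = rank((A - 6I)^(k+1))).

So m_A(x) = (x - 6)^3.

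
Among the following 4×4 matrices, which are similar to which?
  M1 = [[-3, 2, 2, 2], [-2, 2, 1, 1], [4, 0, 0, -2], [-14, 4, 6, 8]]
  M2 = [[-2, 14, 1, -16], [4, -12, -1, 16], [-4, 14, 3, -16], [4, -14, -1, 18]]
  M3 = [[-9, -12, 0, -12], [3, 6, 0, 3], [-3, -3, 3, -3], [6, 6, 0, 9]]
3 classes: {M1}, {M2}, {M3}

Characteristic polynomials: χ_{M1} = (x - 2)^3(x - 1), χ_{M2} = (x - 2)^3(x - 1), χ_{M3} = x(x - 3)^3.

{M1}: invariant factors x - 2, (x - 2)^2(x - 1).

{M2}: invariant factors x - 2, x - 2, (x - 2)(x - 1).

{M3}: invariant factors x - 3, x - 3, x(x - 3).

Matrices are similar if and only if their invariant-factor lists agree; the partition into similarity classes is {M1}, {M2}, {M3}.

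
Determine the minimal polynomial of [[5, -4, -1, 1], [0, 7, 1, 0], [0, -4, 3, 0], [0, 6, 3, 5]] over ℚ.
The characteristic polynomial factors as (x - 5)^4. The minimal polynomial is ∏(x - λ)^{k_λ} where k_λ is the size of the largest Jordan block at λ.

For λ = 5: rank(A - 5I) = 2, and the largest Jordan block has size 3 (the smallest k with rank((A - 5I)^k) = rank((A - 5I)^(k+1))).

So m_A(x) = (x - 5)^3.

m_A(x) = (x - 5)^3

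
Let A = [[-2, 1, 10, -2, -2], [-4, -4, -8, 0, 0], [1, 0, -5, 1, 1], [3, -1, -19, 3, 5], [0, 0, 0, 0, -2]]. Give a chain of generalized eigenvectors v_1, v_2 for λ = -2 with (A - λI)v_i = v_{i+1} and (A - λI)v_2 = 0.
We seek v_1 ∈ ker((A + 2I)^2) \ ker(A + 2I), then set v_{i+1} = (A + 2I) v_i.

One such chain is v_1 = [[0, 1, 0, 0, 0]]^T, v_2 = [[1, -2, 0, -1, 0]]^T. Check: (A + 2I) v_2 = [[0, 0, 0, 0, 0]]^T = 0.

v_1 = [[0, 1, 0, 0, 0]]^T, v_2 = [[1, -2, 0, -1, 0]]^T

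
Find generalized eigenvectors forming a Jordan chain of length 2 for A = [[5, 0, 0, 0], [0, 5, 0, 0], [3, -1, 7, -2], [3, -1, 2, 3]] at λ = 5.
We seek v_1 ∈ ker((A - 5I)^2) \ ker(A - 5I), then set v_{i+1} = (A - 5I) v_i.

One such chain is v_1 = [[0, 1, 0, 0]]^T, v_2 = [[0, 0, -1, -1]]^T. Check: (A - 5I) v_2 = [[0, 0, 0, 0]]^T = 0.

v_1 = [[0, 1, 0, 0]]^T, v_2 = [[0, 0, -1, -1]]^T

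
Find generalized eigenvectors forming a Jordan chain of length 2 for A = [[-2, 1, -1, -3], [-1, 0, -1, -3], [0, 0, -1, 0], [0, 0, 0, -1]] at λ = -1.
v_1 = [[-1, 0, 0, 0]]^T, v_2 = [[1, 1, 0, 0]]^T

We seek v_1 ∈ ker((A + I)^2) \ ker(A + I), then set v_{i+1} = (A + I) v_i.

One such chain is v_1 = [[-1, 0, 0, 0]]^T, v_2 = [[1, 1, 0, 0]]^T. Check: (A + I) v_2 = [[0, 0, 0, 0]]^T = 0.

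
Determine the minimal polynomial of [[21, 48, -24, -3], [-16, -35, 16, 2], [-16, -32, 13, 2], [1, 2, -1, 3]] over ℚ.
The characteristic polynomial factors as (x - 4)^2(x + 3)^2. The minimal polynomial is ∏(x - λ)^{k_λ} where k_λ is the size of the largest Jordan block at λ.

For λ = -3: rank(A + 3I) = 2, and the largest Jordan block has size 1 (the smallest k with rank((A + 3I)^k) = rank((A + 3I)^(k+1))).
For λ = 4: rank(A - 4I) = 3, and the largest Jordan block has size 2 (the smallest k with rank((A - 4I)^k) = rank((A - 4I)^(k+1))).

So m_A(x) = (x - 4)^2(x + 3).

m_A(x) = (x - 4)^2(x + 3)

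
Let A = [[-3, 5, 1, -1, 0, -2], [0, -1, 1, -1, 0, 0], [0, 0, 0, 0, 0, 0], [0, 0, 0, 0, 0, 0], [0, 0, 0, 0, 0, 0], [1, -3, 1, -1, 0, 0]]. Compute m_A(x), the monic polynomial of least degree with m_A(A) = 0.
The characteristic polynomial factors as x^3(x + 1)^2(x + 2). The minimal polynomial is ∏(x - λ)^{k_λ} where k_λ is the size of the largest Jordan block at λ.

For λ = -2: rank(A + 2I) = 5, and the largest Jordan block has size 1 (the smallest k with rank((A + 2I)^k) = rank((A + 2I)^(k+1))).
For λ = -1: rank(A + I) = 5, and the largest Jordan block has size 2 (the smallest k with rank((A + I)^k) = rank((A + I)^(k+1))).
For λ = 0: rank(A) = 3, and the largest Jordan block has size 1 (the smallest k with rank(A^k) = rank(A^(k+1))).

So m_A(x) = x(x + 1)^2(x + 2).

m_A(x) = x(x + 1)^2(x + 2)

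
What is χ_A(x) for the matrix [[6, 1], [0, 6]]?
χ_A(x) = (x - 6)^2

xI - A = [[x - 6, -1], [0, x - 6]].

Expanding det(xI - A) along the first row:
det(xI - A) = + (x - 6)·det([[x - 6]]) - (-1)·det([[0]]).

Evaluating gives χ_A(x) = x^2 - 12x + 36 = (x - 6)^2.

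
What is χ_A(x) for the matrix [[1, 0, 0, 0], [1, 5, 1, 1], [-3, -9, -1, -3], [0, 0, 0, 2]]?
xI - A = [[x - 1, 0, 0, 0], [-1, x - 5, -1, -1], [3, 9, x + 1, 3], [0, 0, 0, x - 2]].

Expanding det(xI - A) along the first row:
det(xI - A) = + (x - 1)·det([[x - 5, -1, -1], [9, x + 1, 3], [0, 0, x - 2]]) - (0)·det([[-1, -1, -1], [3, x + 1, 3], [0, 0, x - 2]]) + (0)·det([[-1, x - 5, -1], [3, 9, 3], [0, 0, x - 2]]) - (0)·det([[-1, x - 5, -1], [3, 9, x + 1], [0, 0, 0]]).

Evaluating gives χ_A(x) = x^4 - 7x^3 + 18x^2 - 20x + 8 = (x - 2)^3(x - 1).

χ_A(x) = (x - 2)^3(x - 1)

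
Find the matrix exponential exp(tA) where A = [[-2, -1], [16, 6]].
A has Jordan form J = [[2, 1], [0, 2]] with A = PJP^{-1}, so e^{tA} = P e^{tJ} P^{-1}.

For a Jordan block J_k(λ), e^{tJ_k(λ)} = e^{λt} · (I + tN + t^2 N^2/2! + ... + t^{k-1} N^{k-1}/(k-1)!) where N is the nilpotent superdiagonal part.

Assembling the blocks and conjugating back gives the entries of e^{tA} as shown above.

e^{tA} = [[(1 - 4*t)*e^{2*t}, -t*e^{2*t}], [16*t*e^{2*t}, (4*t + 1)*e^{2*t}]]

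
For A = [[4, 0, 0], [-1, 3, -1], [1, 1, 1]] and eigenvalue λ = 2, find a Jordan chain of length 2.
v_1 = [[0, 0, -1]]^T, v_2 = [[0, 1, 1]]^T

We seek v_1 ∈ ker((A - 2I)^2) \ ker(A - 2I), then set v_{i+1} = (A - 2I) v_i.

One such chain is v_1 = [[0, 0, -1]]^T, v_2 = [[0, 1, 1]]^T. Check: (A - 2I) v_2 = [[0, 0, 0]]^T = 0.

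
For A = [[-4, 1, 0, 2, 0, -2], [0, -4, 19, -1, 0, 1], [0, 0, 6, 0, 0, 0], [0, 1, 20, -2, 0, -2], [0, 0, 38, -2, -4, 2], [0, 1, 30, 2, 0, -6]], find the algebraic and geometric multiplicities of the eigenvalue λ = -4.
The characteristic polynomial is (x - 6)(x + 4)^5, so the factor x + 4 appears with exponent 5: the algebraic multiplicity is 5.

rank(A + 4I) = 3, so the eigenspace has dimension 6 - 3 = 3: the geometric multiplicity is 3.

Since 3 < 5, A is not diagonalizable.

algebraic multiplicity 5, geometric multiplicity 3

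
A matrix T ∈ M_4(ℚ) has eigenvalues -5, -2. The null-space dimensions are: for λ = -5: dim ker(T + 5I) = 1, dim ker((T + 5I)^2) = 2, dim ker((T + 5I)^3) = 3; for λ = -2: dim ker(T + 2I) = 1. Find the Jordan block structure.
Jordan blocks: (-5, 3), (-2, 1)

λ = -5: successive nullity increments [1, 1, 1] count blocks of size ≥ k; block sizes are [3].
λ = -2: successive nullity increments [1] count blocks of size ≥ k; block sizes are [1].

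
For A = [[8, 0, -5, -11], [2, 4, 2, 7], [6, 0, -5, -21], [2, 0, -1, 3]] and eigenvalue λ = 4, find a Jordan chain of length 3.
We seek v_1 ∈ ker((A - 4I)^3) \ ker((A - 4I)^2), then set v_{i+1} = (A - 4I) v_i.

One such chain is v_1 = [[-2, 5, -4, 1]]^T, v_2 = [[1, -5, 3, -1]]^T, v_3 = [[0, 1, 0, 0]]^T. Check: (A - 4I) v_3 = [[0, 0, 0, 0]]^T = 0.

v_1 = [[-2, 5, -4, 1]]^T, v_2 = [[1, -5, 3, -1]]^T, v_3 = [[0, 1, 0, 0]]^T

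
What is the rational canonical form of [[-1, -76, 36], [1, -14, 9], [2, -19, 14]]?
R = [[0, 0, 45], [1, 0, 21], [0, 1, -1]]

The invariant factors of A (the non-unit diagonal entries of the Smith normal form of xI - A over ℚ[x]) are (x - 5)(x + 3)^2, each dividing the next. The characteristic polynomial is their product, (x - 5)(x + 3)^2.

The rational canonical form is the block-diagonal matrix of companion matrices C(f_i):
R = [[0, 0, 45], [1, 0, 21], [0, 1, -1]].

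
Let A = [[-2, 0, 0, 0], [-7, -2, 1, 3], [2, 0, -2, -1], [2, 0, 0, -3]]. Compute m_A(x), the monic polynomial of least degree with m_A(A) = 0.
The characteristic polynomial factors as (x + 2)^3(x + 3). The minimal polynomial is ∏(x - λ)^{k_λ} where k_λ is the size of the largest Jordan block at λ.

For λ = -3: rank(A + 3I) = 3, and the largest Jordan block has size 1 (the smallest k with rank((A + 3I)^k) = rank((A + 3I)^(k+1))).
For λ = -2: rank(A + 2I) = 2, and the largest Jordan block has size 2 (the smallest k with rank((A + 2I)^k) = rank((A + 2I)^(k+1))).

So m_A(x) = (x + 2)^2(x + 3).

m_A(x) = (x + 2)^2(x + 3)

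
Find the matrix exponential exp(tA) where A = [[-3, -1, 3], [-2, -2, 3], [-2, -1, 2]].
A has Jordan form J = [[-1, 1, 0], [0, -1, 0], [0, 0, -1]] with A = PJP^{-1}, so e^{tA} = P e^{tJ} P^{-1}.

For a Jordan block J_k(λ), e^{tJ_k(λ)} = e^{λt} · (I + tN + t^2 N^2/2! + ... + t^{k-1} N^{k-1}/(k-1)!) where N is the nilpotent superdiagonal part.

Assembling the blocks and conjugating back gives the entries of e^{tA} as shown above.

e^{tA} = [[(1 - 2*t)*e^{-t}, -t*e^{-t}, 3*t*e^{-t}], [-2*t*e^{-t}, (1 - t)*e^{-t}, 3*t*e^{-t}], [-2*t*e^{-t}, -t*e^{-t}, (3*t + 1)*e^{-t}]]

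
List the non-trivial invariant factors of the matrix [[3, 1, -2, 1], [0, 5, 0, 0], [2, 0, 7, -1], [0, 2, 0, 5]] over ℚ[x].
(x - 5)^2, (x - 5)^2

The Jordan structure of A has elementary divisors (x - 5)^2, (x - 5)^2. Arranging the block sizes at each eigenvalue in decreasing order and taking row products gives the invariant factors.

Invariant factors (smallest first, each dividing the next): (x - 5)^2, (x - 5)^2.

Check: the last factor (x - 5)^2 is the minimal polynomial, and the product (x - 5)^4 is the characteristic polynomial.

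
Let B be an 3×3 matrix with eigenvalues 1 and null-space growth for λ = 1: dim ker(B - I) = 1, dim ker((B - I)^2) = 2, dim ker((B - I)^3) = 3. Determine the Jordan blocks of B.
Jordan blocks: (1, 3)

λ = 1: successive nullity increments [1, 1, 1] count blocks of size ≥ k; block sizes are [3].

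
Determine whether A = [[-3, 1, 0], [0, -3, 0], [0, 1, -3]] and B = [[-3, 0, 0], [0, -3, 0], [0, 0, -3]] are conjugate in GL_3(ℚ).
Both have characteristic polynomial (x + 3)^3, but the minimal polynomial of A is (x + 3)^2 while the minimal polynomial of B is x + 3. The minimal polynomial is a similarity invariant, so A and B are not similar.

No.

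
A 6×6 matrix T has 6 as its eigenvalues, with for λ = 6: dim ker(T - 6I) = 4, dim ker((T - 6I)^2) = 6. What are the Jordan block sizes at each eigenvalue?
λ = 6: successive nullity increments [4, 2] count blocks of size ≥ k; block sizes are [2, 2, 1, 1].

Jordan blocks: (6, 2), (6, 2), (6, 1), (6, 1)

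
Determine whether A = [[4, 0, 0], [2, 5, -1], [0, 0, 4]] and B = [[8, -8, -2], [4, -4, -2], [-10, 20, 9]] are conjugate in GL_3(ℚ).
Two matrices over a field are similar if and only if they have the same invariant factors.

Both A and B have characteristic polynomial (x - 5)(x - 4)^2 and minimal polynomial (x - 5)(x - 4). Computing further, both have invariant factors x - 4, (x - 5)(x - 4). Hence A and B are similar.

Yes.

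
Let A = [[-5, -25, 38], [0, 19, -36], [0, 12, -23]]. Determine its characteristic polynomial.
xI - A = [[x + 5, 25, -38], [0, x - 19, 36], [0, -12, x + 23]].

Expanding det(xI - A) along the first row:
det(xI - A) = + (x + 5)·det([[x - 19, 36], [-12, x + 23]]) - (25)·det([[0, 36], [0, x + 23]]) + (-38)·det([[0, x - 19], [0, -12]]).

Evaluating gives χ_A(x) = x^3 + 9x^2 + 15x - 25 = (x - 1)(x + 5)^2.

χ_A(x) = (x - 1)(x + 5)^2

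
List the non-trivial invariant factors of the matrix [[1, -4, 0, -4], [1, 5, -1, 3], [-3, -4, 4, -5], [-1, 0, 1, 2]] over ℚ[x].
(x - 5)(x - 3)^2(x - 1)

The Jordan structure of A has elementary divisors (x - 1), (x - 3)^2, (x - 5). Arranging the block sizes at each eigenvalue in decreasing order and taking row products gives the invariant factors.

Invariant factors (smallest first, each dividing the next): (x - 5)(x - 3)^2(x - 1).

Check: the last factor (x - 5)(x - 3)^2(x - 1) is the minimal polynomial, and the product (x - 5)(x - 3)^2(x - 1) is the characteristic polynomial.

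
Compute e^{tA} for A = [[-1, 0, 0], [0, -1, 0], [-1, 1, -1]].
e^{tA} = [[e^{-t}, 0, 0], [0, e^{-t}, 0], [-t*e^{-t}, t*e^{-t}, e^{-t}]]

A has Jordan form J = [[-1, 1, 0], [0, -1, 0], [0, 0, -1]] with A = PJP^{-1}, so e^{tA} = P e^{tJ} P^{-1}.

For a Jordan block J_k(λ), e^{tJ_k(λ)} = e^{λt} · (I + tN + t^2 N^2/2! + ... + t^{k-1} N^{k-1}/(k-1)!) where N is the nilpotent superdiagonal part.

Assembling the blocks and conjugating back gives the entries of e^{tA} as shown above.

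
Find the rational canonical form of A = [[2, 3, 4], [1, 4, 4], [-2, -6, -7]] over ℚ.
The invariant factors of A (the non-unit diagonal entries of the Smith normal form of xI - A over ℚ[x]) are x - 1, (x - 1)(x + 3), each dividing the next. The characteristic polynomial is their product, (x - 1)^2(x + 3).

The rational canonical form is the block-diagonal matrix of companion matrices C(f_i):
R = [[1, 0, 0], [0, 0, 3], [0, 1, -2]].

R = [[1, 0, 0], [0, 0, 3], [0, 1, -2]]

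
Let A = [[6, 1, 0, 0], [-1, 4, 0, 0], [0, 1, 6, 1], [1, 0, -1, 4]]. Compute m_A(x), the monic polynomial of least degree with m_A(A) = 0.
m_A(x) = (x - 5)^2

The characteristic polynomial factors as (x - 5)^4. The minimal polynomial is ∏(x - λ)^{k_λ} where k_λ is the size of the largest Jordan block at λ.

For λ = 5: rank(A - 5I) = 2, and the largest Jordan block has size 2 (the smallest k with rank((A - 5I)^k) = rank((A - 5I)^(k+1))).

So m_A(x) = (x - 5)^2.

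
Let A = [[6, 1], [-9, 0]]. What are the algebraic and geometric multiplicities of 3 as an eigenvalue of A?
algebraic multiplicity 2, geometric multiplicity 1

The characteristic polynomial is (x - 3)^2, so the factor x - 3 appears with exponent 2: the algebraic multiplicity is 2.

rank(A - 3I) = 1, so the eigenspace has dimension 2 - 1 = 1: the geometric multiplicity is 1.

Since 1 < 2, A is not diagonalizable.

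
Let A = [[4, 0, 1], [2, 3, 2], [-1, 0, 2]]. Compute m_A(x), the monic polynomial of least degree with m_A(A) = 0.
m_A(x) = (x - 3)^2

The characteristic polynomial factors as (x - 3)^3. The minimal polynomial is ∏(x - λ)^{k_λ} where k_λ is the size of the largest Jordan block at λ.

For λ = 3: rank(A - 3I) = 1, and the largest Jordan block has size 2 (the smallest k with rank((A - 3I)^k) = rank((A - 3I)^(k+1))).

So m_A(x) = (x - 3)^2.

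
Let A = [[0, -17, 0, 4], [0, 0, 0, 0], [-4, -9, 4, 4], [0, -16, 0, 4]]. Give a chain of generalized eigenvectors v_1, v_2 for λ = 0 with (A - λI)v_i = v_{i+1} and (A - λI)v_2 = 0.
We seek v_1 ∈ ker(A^2) \ ker(A), then set v_{i+1} = A v_i.

One such chain is v_1 = [[2, 1, 0, 4]]^T, v_2 = [[-1, 0, -1, 0]]^T. Check: A v_2 = [[0, 0, 0, 0]]^T = 0.

v_1 = [[2, 1, 0, 4]]^T, v_2 = [[-1, 0, -1, 0]]^T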